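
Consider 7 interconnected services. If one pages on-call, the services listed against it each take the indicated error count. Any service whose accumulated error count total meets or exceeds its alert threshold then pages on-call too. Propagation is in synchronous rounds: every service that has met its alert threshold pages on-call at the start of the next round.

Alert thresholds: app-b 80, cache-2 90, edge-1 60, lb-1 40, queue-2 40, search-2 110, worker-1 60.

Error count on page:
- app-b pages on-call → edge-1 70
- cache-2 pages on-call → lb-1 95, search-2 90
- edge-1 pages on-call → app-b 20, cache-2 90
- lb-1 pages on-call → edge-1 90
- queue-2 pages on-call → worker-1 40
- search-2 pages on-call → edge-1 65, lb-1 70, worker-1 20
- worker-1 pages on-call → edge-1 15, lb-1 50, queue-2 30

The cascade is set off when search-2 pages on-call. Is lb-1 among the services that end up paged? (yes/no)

yes

Round 1 — search-2 pages on-call (initial).
  edge-1: +65 → 65 ≥ 60
  lb-1: +70 → 70 ≥ 40
  worker-1: +20 → 20 < 60
Round 2 — edge-1, lb-1 page on-call.
  app-b: +20 → 20 < 80
  cache-2: +90 → 90 ≥ 90
Round 3 — cache-2 pages on-call.
No further pages.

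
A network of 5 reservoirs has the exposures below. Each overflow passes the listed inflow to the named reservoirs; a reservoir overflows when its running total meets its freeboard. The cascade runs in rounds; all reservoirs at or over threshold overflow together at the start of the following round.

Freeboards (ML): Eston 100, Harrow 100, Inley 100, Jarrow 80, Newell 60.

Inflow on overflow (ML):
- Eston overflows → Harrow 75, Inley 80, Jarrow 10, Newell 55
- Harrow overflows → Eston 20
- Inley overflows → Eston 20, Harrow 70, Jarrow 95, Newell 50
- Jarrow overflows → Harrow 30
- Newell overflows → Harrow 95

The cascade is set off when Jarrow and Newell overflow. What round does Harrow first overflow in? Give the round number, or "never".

Round 1 — Jarrow, Newell overflow (initial).
  Harrow: +30+95 → 125 ≥ 100
Round 2 — Harrow overflows.
  Eston: +20 → 20 < 100
No further overflows.

2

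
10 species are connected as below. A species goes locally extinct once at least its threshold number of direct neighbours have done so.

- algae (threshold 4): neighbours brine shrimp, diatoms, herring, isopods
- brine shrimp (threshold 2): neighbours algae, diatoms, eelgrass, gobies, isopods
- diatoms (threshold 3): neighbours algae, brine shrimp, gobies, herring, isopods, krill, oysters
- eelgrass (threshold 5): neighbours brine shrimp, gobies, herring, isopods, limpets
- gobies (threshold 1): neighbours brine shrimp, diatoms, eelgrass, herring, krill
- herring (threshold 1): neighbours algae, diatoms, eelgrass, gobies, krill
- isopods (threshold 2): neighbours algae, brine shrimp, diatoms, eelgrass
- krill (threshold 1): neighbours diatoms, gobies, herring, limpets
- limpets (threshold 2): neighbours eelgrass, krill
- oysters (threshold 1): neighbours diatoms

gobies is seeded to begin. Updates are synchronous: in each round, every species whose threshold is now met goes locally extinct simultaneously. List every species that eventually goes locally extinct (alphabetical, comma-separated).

algae, brine shrimp, diatoms, gobies, herring, isopods, krill, oysters

Round 1 — gobies goes locally extinct (initial).
Round 2 — checking thresholds:
  brine shrimp: 1 of 5 neighbours < 2, not yet.
  diatoms: 1 of 7 neighbours < 3, not yet.
  eelgrass: 1 of 5 neighbours < 5, not yet.
  herring: 1 of 5 neighbours ≥ 1, goes locally extinct.
  krill: 1 of 4 neighbours ≥ 1, goes locally extinct.
Round 3 — checking thresholds:
  algae: 1 of 4 neighbours < 4, not yet.
  brine shrimp: 1 of 5 neighbours < 2, not yet.
  diatoms: 3 of 7 neighbours ≥ 3, goes locally extinct.
  eelgrass: 2 of 5 neighbours < 5, not yet.
  limpets: 1 of 2 neighbours < 2, not yet.
Round 4 — checking thresholds:
  algae: 2 of 4 neighbours < 4, not yet.
  brine shrimp: 2 of 5 neighbours ≥ 2, goes locally extinct.
  eelgrass: 2 of 5 neighbours < 5, not yet.
  isopods: 1 of 4 neighbours < 2, not yet.
  limpets: 1 of 2 neighbours < 2, not yet.
  oysters: 1 of 1 neighbours ≥ 1, goes locally extinct.
Round 5 — checking thresholds:
  algae: 3 of 4 neighbours < 4, not yet.
  eelgrass: 3 of 5 neighbours < 5, not yet.
  isopods: 2 of 4 neighbours ≥ 2, goes locally extinct.
  limpets: 1 of 2 neighbours < 2, not yet.
Round 6 — checking thresholds:
  algae: 4 of 4 neighbours ≥ 4, goes locally extinct.
  eelgrass: 4 of 5 neighbours < 5, not yet.
  limpets: 1 of 2 neighbours < 2, not yet.
Round 7 — no new extinctions; cascade stops.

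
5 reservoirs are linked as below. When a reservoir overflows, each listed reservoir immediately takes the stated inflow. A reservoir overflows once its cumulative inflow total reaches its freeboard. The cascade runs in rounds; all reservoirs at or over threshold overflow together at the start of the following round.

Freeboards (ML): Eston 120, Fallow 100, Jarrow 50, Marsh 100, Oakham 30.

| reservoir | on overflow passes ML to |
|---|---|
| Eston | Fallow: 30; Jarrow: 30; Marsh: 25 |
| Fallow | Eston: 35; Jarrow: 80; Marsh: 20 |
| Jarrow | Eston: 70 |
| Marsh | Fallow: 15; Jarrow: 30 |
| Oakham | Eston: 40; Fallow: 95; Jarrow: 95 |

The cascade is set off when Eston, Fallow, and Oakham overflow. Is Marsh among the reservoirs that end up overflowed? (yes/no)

Round 1 — Eston, Fallow, Oakham overflow (initial).
  Jarrow: +30+80+95 → 205 ≥ 50
  Marsh: +25+20 → 45 < 100
Round 2 — Jarrow overflows.
No further overflows.

no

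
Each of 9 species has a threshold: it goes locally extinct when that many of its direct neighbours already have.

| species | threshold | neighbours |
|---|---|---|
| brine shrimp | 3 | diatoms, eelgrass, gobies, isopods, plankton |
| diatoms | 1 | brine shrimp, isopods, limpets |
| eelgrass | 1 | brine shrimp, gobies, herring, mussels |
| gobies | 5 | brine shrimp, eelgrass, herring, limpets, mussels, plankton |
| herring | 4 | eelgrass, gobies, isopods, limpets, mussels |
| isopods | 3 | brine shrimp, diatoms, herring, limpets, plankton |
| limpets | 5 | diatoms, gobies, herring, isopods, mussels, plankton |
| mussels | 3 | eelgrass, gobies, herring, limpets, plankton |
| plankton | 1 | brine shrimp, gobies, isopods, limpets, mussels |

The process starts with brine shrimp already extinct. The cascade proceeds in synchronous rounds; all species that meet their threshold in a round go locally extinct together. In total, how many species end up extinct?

Round 1 — brine shrimp goes locally extinct (initial).
Round 2 — checking thresholds:
  diatoms: 1 of 3 neighbours ≥ 1, goes locally extinct.
  eelgrass: 1 of 4 neighbours ≥ 1, goes locally extinct.
  gobies: 1 of 6 neighbours < 5, not yet.
  isopods: 1 of 5 neighbours < 3, not yet.
  plankton: 1 of 5 neighbours ≥ 1, goes locally extinct.
Round 3 — checking thresholds:
  gobies: 3 of 6 neighbours < 5, not yet.
  herring: 1 of 5 neighbours < 4, not yet.
  isopods: 3 of 5 neighbours ≥ 3, goes locally extinct.
  limpets: 2 of 6 neighbours < 5, not yet.
  mussels: 2 of 5 neighbours < 3, not yet.
Round 4 — no new extinctions; cascade stops.

5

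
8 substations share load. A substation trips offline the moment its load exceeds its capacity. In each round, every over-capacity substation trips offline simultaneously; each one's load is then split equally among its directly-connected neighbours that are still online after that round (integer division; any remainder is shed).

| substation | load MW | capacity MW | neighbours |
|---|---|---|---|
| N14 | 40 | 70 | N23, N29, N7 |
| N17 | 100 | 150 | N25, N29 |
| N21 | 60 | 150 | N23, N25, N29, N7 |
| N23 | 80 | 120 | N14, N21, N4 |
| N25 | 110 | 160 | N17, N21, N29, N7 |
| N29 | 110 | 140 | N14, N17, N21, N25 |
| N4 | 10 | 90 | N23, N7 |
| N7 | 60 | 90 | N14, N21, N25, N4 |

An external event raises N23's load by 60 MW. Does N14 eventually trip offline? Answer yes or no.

Round 1 — N23 at 140 > 120. N23 trips offline.
  N23 sheds 140 MW to N14, N21, N4: 46 each (2 lost).
    N14: 40+46 = 86 > 70
    N21: 60+46 = 106 ≤ 150
    N4: 10+46 = 56 ≤ 90
Round 2 — N14 trips offline.
  N14 sheds 86 MW to N29, N7: 43 each.
    N29: 110+43 = 153 > 140
    N7: 60+43 = 103 > 90
Round 3 — N29, N7 trip offline.
  N29 sheds 153 MW to N17, N21, N25: 51 each.
    N17: 100+51 = 151 > 150
    N21: 106+51 = 157 > 150
    N25: 110+51 = 161 > 160
  N7 sheds 103 MW to N21, N25, N4: 34 each (1 lost).
    N21: 157+34 = 191 > 150
    N25: 161+34 = 195 > 160
    N4: 56+34 = 90 ≤ 90
Round 4 — N17, N21, N25 trip offline.
  N17 sheds 151 MW: no online neighbours, lost.
  N21 sheds 191 MW: no online neighbours, lost.
  N25 sheds 195 MW: no online neighbours, lost.
No further trips.

yes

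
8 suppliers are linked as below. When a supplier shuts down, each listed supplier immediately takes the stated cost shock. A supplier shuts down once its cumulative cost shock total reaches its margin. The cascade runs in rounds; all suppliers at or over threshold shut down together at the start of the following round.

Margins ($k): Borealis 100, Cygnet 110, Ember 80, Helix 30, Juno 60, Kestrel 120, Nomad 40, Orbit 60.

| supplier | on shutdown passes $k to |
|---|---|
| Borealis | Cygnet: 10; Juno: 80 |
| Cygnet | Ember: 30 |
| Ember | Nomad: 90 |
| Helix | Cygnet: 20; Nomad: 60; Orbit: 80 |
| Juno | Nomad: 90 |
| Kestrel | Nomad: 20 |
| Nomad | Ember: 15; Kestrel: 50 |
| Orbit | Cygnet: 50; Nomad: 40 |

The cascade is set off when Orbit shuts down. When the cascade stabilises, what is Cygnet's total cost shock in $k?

50

Round 1 — Orbit shuts down (initial).
  Cygnet: +50 → 50 < 110
  Nomad: +40 → 40 ≥ 40
Round 2 — Nomad shuts down.
  Ember: +15 → 15 < 80
  Kestrel: +50 → 50 < 120
No further shutdowns.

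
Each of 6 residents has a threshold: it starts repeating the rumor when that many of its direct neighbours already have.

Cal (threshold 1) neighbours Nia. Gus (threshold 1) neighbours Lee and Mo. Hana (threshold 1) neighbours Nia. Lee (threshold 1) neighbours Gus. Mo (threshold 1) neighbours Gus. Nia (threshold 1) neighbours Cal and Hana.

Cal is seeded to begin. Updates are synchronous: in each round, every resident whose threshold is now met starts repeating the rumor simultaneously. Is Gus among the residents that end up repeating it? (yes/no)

no

Round 1 — Cal starts repeating the rumor (initial).
Round 2 — checking thresholds:
  Nia: 1 of 2 neighbours ≥ 1, starts repeating the rumor.
Round 3 — checking thresholds:
  Hana: 1 of 1 neighbours ≥ 1, starts repeating the rumor.
Round 4 — no new spreads; cascade stops.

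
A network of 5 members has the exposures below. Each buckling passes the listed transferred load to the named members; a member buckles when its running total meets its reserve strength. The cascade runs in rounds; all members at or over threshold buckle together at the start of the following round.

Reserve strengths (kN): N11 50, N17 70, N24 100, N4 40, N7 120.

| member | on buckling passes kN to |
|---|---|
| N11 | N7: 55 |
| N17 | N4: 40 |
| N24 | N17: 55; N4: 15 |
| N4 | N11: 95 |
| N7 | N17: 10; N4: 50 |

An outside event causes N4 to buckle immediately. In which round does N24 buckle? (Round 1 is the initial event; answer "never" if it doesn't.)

never

Round 1 — N4 buckles (initial).
  N11: +95 → 95 ≥ 50
Round 2 — N11 buckles.
  N7: +55 → 55 < 120
No further bucklings.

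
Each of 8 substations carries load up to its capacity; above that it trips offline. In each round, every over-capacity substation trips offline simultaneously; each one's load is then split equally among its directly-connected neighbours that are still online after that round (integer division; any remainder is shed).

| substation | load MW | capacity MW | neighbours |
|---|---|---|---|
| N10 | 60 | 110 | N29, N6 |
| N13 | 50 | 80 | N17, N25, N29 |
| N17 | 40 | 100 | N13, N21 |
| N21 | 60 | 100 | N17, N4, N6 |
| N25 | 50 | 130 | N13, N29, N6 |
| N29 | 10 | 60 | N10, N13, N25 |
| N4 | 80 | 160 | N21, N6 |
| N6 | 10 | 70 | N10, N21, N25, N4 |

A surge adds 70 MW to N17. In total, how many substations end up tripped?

Round 1 — N17 at 110 > 100. N17 trips offline.
  N17 sheds 110 MW to N13, N21: 55 each.
    N13: 50+55 = 105 > 80
    N21: 60+55 = 115 > 100
Round 2 — N13, N21 trip offline.
  N13 sheds 105 MW to N25, N29: 52 each (1 lost).
    N25: 50+52 = 102 ≤ 130
    N29: 10+52 = 62 > 60
  N21 sheds 115 MW to N4, N6: 57 each (1 lost).
    N4: 80+57 = 137 ≤ 160
    N6: 10+57 = 67 ≤ 70
Round 3 — N29 trips offline.
  N29 sheds 62 MW to N10, N25: 31 each.
    N10: 60+31 = 91 ≤ 110
    N25: 102+31 = 133 > 130
Round 4 — N25 trips offline.
  N25 sheds 133 MW to N6: 133 each.
    N6: 67+133 = 200 > 70
Round 5 — N6 trips offline.
  N6 sheds 200 MW to N10, N4: 100 each.
    N10: 91+100 = 191 > 110
    N4: 137+100 = 237 > 160
Round 6 — N10, N4 trip offline.
  N10 sheds 191 MW: no online neighbours, lost.
  N4 sheds 237 MW: no online neighbours, lost.
No further trips.

8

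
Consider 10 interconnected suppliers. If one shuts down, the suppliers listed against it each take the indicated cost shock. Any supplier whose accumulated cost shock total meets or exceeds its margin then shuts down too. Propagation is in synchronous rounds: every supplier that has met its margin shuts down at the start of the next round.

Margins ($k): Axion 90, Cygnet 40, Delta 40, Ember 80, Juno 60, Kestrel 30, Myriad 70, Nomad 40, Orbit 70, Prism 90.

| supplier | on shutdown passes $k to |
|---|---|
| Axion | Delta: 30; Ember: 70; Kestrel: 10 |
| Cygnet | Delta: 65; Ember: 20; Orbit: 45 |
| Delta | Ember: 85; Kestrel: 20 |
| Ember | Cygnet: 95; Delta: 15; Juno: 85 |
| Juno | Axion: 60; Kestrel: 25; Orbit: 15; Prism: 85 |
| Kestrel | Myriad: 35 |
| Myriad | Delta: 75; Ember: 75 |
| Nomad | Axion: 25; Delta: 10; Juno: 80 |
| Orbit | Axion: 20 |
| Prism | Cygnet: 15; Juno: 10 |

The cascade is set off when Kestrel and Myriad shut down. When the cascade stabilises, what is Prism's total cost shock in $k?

Round 1 — Kestrel, Myriad shut down (initial).
  Delta: +75 → 75 ≥ 40
  Ember: +75 → 75 < 80
Round 2 — Delta shuts down.
  Ember: +85 → 160 ≥ 80
Round 3 — Ember shuts down.
  Cygnet: +95 → 95 ≥ 40
  Juno: +85 → 85 ≥ 60
Round 4 — Cygnet, Juno shut down.
  Axion: +60 → 60 < 90
  Orbit: +45+15 → 60 < 70
  Prism: +85 → 85 < 90
No further shutdowns.

85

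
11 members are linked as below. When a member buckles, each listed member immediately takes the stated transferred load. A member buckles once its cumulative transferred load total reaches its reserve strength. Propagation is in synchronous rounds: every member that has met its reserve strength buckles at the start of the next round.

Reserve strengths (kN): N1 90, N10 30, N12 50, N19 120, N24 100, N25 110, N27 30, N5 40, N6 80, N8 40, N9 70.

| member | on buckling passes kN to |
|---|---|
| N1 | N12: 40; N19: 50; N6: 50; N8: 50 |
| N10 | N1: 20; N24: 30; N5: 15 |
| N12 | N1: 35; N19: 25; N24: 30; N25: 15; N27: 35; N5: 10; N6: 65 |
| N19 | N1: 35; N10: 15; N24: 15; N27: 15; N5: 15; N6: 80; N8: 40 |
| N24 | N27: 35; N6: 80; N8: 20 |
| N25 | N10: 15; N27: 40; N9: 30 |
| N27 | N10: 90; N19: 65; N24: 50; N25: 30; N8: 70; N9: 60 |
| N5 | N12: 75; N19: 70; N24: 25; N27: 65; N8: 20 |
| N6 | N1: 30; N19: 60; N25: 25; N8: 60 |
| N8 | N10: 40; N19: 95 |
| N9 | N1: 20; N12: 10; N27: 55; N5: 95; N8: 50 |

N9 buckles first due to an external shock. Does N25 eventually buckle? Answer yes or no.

Round 1 — N9 buckles (initial).
  N1: +20 → 20 < 90
  N12: +10 → 10 < 50
  N27: +55 → 55 ≥ 30
  N5: +95 → 95 ≥ 40
  N8: +50 → 50 ≥ 40
Round 2 — N27, N5, N8 buckle.
  N10: +90+40 → 130 ≥ 30
  N12: +75 → 85 ≥ 50
  N19: +65+70+95 → 230 ≥ 120
  N24: +50+25 → 75 < 100
  N25: +30 → 30 < 110
Round 3 — N10, N12, N19 buckle.
  N1: +20+35+35 → 110 ≥ 90
  N24: +30+30+15 → 150 ≥ 100
  N25: +15 → 45 < 110
  N6: +65+80 → 145 ≥ 80
Round 4 — N1, N24, N6 buckle.
  N25: +25 → 70 < 110
No further bucklings.

no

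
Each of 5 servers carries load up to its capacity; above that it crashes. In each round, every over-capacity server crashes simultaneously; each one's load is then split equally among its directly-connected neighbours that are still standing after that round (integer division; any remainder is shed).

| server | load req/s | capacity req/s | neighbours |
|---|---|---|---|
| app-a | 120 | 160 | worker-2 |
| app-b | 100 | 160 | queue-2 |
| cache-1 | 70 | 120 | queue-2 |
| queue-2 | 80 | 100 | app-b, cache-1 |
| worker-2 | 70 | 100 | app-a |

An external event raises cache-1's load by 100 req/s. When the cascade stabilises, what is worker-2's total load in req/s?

Round 1 — cache-1 at 170 > 120. cache-1 crashes.
  cache-1 sheds 170 req/s to queue-2: 170 each.
    queue-2: 80+170 = 250 > 100
Round 2 — queue-2 crashes.
  queue-2 sheds 250 req/s to app-b: 250 each.
    app-b: 100+250 = 350 > 160
Round 3 — app-b crashes.
  app-b sheds 350 req/s: no online neighbours, lost.
No further crashes.

70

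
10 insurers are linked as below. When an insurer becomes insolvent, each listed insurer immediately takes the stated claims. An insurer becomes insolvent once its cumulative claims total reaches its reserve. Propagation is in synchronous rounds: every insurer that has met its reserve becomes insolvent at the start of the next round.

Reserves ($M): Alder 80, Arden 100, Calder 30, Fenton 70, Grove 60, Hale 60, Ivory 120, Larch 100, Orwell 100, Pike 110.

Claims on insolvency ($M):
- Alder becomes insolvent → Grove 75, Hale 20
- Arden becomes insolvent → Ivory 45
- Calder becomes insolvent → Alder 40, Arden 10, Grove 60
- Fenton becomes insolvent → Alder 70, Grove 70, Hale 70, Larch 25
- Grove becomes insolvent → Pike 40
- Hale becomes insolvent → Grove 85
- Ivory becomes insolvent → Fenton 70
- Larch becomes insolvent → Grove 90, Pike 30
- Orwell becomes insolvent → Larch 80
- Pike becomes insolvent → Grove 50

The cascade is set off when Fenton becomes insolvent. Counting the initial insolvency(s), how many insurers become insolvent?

Round 1 — Fenton becomes insolvent (initial).
  Alder: +70 → 70 < 80
  Grove: +70 → 70 ≥ 60
  Hale: +70 → 70 ≥ 60
  Larch: +25 → 25 < 100
Round 2 — Grove, Hale become insolvent.
  Pike: +40 → 40 < 110
No further insolvencies.

3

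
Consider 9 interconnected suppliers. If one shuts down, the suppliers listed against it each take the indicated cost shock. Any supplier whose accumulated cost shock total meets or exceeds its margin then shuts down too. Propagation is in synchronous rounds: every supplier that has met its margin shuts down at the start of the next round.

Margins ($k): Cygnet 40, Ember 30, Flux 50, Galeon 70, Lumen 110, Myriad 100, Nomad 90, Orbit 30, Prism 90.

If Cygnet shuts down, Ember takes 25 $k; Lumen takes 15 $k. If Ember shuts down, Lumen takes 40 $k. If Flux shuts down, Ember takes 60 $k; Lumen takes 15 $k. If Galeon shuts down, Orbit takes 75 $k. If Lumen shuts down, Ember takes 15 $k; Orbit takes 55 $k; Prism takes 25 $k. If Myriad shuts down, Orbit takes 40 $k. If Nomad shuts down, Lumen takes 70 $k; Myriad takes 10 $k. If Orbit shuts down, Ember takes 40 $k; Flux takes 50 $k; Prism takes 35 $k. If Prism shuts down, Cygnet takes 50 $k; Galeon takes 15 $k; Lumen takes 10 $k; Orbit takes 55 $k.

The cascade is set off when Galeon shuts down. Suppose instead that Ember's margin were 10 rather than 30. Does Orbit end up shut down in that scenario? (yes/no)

yes

With Ember's margin at 10:
Round 1 — Galeon shuts down (initial).
  Orbit: +75 → 75 ≥ 30
Round 2 — Orbit shuts down.
  Ember: +40 → 40 ≥ 10
  Flux: +50 → 50 ≥ 50
  Prism: +35 → 35 < 90
Round 3 — Ember, Flux shut down.
  Lumen: +40+15 → 55 < 110
No further shutdowns.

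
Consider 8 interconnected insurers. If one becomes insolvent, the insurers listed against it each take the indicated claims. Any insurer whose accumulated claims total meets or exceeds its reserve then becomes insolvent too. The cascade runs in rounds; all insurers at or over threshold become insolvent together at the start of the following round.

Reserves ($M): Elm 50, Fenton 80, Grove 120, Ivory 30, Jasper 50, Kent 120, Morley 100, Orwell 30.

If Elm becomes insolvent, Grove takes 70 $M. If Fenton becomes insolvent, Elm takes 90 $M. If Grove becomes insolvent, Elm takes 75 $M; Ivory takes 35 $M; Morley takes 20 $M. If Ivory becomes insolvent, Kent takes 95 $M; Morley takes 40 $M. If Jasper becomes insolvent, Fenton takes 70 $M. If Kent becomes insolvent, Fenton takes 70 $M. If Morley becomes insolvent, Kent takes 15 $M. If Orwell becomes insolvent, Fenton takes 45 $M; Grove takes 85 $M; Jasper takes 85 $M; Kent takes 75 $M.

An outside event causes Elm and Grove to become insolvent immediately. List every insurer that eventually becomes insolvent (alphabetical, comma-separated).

Round 1 — Elm, Grove become insolvent (initial).
  Ivory: +35 → 35 ≥ 30
  Morley: +20 → 20 < 100
Round 2 — Ivory becomes insolvent.
  Kent: +95 → 95 < 120
  Morley: +40 → 60 < 100
No further insolvencies.

Elm, Grove, Ivory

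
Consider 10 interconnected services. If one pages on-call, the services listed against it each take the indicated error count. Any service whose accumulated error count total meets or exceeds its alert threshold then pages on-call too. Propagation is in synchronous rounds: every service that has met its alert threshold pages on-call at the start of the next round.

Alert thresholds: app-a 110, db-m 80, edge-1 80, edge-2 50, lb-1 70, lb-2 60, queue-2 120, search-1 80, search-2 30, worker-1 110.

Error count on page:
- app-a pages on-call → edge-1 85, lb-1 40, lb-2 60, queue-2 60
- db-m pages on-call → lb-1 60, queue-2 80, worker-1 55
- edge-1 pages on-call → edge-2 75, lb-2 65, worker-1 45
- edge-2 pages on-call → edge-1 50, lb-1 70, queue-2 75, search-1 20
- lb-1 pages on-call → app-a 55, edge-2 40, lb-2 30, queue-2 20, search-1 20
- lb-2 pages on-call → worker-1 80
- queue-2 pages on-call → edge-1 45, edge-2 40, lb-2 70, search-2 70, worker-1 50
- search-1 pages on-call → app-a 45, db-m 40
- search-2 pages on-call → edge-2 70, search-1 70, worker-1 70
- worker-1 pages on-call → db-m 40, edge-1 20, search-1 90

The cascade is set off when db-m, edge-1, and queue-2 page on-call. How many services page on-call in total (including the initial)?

Round 1 — db-m, edge-1, queue-2 page on-call (initial).
  edge-2: +75+40 → 115 ≥ 50
  lb-1: +60 → 60 < 70
  lb-2: +65+70 → 135 ≥ 60
  search-2: +70 → 70 ≥ 30
  worker-1: +55+45+50 → 150 ≥ 110
Round 2 — edge-2, lb-2, search-2, worker-1 page on-call.
  lb-1: +70 → 130 ≥ 70
  search-1: +20+70+90 → 180 ≥ 80
Round 3 — lb-1, search-1 page on-call.
  app-a: +55+45 → 100 < 110
No further pages.

9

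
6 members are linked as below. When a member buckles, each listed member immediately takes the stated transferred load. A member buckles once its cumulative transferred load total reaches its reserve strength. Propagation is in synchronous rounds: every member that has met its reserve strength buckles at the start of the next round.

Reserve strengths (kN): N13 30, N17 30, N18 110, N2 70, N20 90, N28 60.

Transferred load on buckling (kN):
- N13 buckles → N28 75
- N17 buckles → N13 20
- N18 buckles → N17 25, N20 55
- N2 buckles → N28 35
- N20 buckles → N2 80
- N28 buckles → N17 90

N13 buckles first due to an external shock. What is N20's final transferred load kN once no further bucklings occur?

0

Round 1 — N13 buckles (initial).
  N28: +75 → 75 ≥ 60
Round 2 — N28 buckles.
  N17: +90 → 90 ≥ 30
Round 3 — N17 buckles.
No further bucklings.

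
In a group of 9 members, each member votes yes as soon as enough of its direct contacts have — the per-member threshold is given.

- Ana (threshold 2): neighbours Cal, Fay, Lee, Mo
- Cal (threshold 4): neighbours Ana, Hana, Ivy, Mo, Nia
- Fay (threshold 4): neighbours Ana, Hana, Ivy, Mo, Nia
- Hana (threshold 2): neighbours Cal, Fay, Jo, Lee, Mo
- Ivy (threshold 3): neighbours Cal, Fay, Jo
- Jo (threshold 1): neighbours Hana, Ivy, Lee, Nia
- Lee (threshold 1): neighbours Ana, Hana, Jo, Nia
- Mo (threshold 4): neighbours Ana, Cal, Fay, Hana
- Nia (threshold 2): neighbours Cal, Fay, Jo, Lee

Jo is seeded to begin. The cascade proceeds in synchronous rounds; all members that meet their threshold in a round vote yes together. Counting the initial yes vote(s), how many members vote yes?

Round 1 — Jo votes yes (initial).
Round 2 — checking thresholds:
  Hana: 1 of 5 neighbours < 2, below threshold.
  Ivy: 1 of 3 neighbours < 3, below threshold.
  Lee: 1 of 4 neighbours ≥ 1, votes yes.
  Nia: 1 of 4 neighbours < 2, below threshold.
Round 3 — checking thresholds:
  Ana: 1 of 4 neighbours < 2, below threshold.
  Hana: 2 of 5 neighbours ≥ 2, votes yes.
  Ivy: 1 of 3 neighbours < 3, below threshold.
  Nia: 2 of 4 neighbours ≥ 2, votes yes.
Round 4 — no new yes votes; cascade stops.

4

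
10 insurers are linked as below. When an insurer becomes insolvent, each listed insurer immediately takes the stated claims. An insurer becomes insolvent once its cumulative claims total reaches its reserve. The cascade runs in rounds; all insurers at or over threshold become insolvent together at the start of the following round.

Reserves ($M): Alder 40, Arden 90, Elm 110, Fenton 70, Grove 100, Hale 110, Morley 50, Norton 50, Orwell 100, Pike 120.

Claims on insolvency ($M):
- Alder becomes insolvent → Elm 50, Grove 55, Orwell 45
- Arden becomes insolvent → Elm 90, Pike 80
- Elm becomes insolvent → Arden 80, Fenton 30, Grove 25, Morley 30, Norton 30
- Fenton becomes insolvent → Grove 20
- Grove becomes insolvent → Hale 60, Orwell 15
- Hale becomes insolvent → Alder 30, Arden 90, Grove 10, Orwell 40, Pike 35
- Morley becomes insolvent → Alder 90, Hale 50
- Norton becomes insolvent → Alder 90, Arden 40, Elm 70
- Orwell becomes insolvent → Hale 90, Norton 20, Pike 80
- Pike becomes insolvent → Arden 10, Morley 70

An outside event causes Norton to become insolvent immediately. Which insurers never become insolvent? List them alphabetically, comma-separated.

Round 1 — Norton becomes insolvent (initial).
  Alder: +90 → 90 ≥ 40
  Arden: +40 → 40 < 90
  Elm: +70 → 70 < 110
Round 2 — Alder becomes insolvent.
  Elm: +50 → 120 ≥ 110
  Grove: +55 → 55 < 100
  Orwell: +45 → 45 < 100
Round 3 — Elm becomes insolvent.
  Arden: +80 → 120 ≥ 90
  Fenton: +30 → 30 < 70
  Grove: +25 → 80 < 100
  Morley: +30 → 30 < 50
Round 4 — Arden becomes insolvent.
  Pike: +80 → 80 < 120
No further insolvencies.

Fenton, Grove, Hale, Morley, Orwell, Pike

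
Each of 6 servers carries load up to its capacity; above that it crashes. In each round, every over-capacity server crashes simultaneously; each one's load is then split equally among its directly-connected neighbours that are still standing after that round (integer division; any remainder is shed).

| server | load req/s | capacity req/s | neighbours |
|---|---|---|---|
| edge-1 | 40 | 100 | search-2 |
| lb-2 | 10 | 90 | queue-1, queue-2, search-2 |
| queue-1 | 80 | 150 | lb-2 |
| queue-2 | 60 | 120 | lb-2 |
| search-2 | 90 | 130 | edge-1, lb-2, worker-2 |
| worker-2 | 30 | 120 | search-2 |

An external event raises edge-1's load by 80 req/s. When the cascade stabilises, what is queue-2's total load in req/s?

117

Round 1 — edge-1 at 120 > 100. edge-1 crashes.
  edge-1 sheds 120 req/s to search-2: 120 each.
    search-2: 90+120 = 210 > 130
Round 2 — search-2 crashes.
  search-2 sheds 210 req/s to lb-2, worker-2: 105 each.
    lb-2: 10+105 = 115 > 90
    worker-2: 30+105 = 135 > 120
Round 3 — lb-2, worker-2 crash.
  lb-2 sheds 115 req/s to queue-1, queue-2: 57 each (1 lost).
    queue-1: 80+57 = 137 ≤ 150
    queue-2: 60+57 = 117 ≤ 120
  worker-2 sheds 135 req/s: no online neighbours, lost.
No further crashes.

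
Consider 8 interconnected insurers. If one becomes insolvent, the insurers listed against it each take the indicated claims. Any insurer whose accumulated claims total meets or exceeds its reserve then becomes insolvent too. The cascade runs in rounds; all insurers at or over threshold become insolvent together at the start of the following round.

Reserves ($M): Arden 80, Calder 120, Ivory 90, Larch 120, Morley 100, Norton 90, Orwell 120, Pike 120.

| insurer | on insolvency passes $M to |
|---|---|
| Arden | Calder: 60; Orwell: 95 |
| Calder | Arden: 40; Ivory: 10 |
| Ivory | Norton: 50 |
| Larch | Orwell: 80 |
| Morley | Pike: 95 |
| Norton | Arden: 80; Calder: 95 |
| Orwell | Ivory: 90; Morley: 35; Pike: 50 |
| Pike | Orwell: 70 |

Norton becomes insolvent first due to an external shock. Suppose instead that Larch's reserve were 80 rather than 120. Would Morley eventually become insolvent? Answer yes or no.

no

With Larch's reserve at 80:
Round 1 — Norton becomes insolvent (initial).
  Arden: +80 → 80 ≥ 80
  Calder: +95 → 95 < 120
Round 2 — Arden becomes insolvent.
  Calder: +60 → 155 ≥ 120
  Orwell: +95 → 95 < 120
Round 3 — Calder becomes insolvent.
  Ivory: +10 → 10 < 90
No further insolvencies.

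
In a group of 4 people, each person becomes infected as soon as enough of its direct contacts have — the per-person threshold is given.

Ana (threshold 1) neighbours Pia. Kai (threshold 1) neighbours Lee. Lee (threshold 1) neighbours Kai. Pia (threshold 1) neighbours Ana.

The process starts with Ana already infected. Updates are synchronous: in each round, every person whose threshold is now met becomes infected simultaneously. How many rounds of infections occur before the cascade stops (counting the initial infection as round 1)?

Round 1 — Ana becomes infected (initial).
Round 2 — checking thresholds:
  Pia: 1 of 1 neighbours ≥ 1, becomes infected.
Round 3 — no new infections; cascade stops.

2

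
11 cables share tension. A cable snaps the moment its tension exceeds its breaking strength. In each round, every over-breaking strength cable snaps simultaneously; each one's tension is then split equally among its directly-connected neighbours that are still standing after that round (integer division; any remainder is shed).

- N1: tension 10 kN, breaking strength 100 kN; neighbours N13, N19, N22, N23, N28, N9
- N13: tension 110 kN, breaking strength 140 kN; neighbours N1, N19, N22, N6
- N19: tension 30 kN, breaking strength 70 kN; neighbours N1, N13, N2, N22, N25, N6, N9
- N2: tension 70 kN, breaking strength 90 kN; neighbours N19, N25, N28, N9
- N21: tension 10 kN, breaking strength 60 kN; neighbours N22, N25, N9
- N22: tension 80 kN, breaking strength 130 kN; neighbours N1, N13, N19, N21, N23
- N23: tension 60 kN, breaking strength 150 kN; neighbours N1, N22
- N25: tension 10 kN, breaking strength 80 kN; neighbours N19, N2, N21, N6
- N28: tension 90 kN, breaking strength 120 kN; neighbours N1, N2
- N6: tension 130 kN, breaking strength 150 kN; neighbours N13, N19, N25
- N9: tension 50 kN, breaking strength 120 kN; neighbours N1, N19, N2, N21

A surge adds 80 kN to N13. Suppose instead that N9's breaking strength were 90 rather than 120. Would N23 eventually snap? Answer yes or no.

no

With N9's breaking strength at 90:
Round 1 — N13 at 190 > 140. N13 snaps.
  N13 sheds 190 kN to N1, N19, N22, N6: 47 each (2 lost).
    N1: 10+47 = 57 ≤ 100
    N19: 30+47 = 77 > 70
    N22: 80+47 = 127 ≤ 130
    N6: 130+47 = 177 > 150
Round 2 — N19, N6 snap.
  N19 sheds 77 kN to N1, N2, N22, N25, N9: 15 each (2 lost).
    N1: 57+15 = 72 ≤ 100
    N2: 70+15 = 85 ≤ 90
    N22: 127+15 = 142 > 130
    N25: 10+15 = 25 ≤ 80
    N9: 50+15 = 65 ≤ 90
  N6 sheds 177 kN to N25: 177 each.
    N25: 25+177 = 202 > 80
Round 3 — N22, N25 snap.
  N22 sheds 142 kN to N1, N21, N23: 47 each (1 lost).
    N1: 72+47 = 119 > 100
    N21: 10+47 = 57 ≤ 60
    N23: 60+47 = 107 ≤ 150
  N25 sheds 202 kN to N2, N21: 101 each.
    N2: 85+101 = 186 > 90
    N21: 57+101 = 158 > 60
Round 4 — N1, N2, N21 snap.
  N1 sheds 119 kN to N23, N28, N9: 39 each (2 lost).
    N23: 107+39 = 146 ≤ 150
    N28: 90+39 = 129 > 120
    N9: 65+39 = 104 > 90
  N2 sheds 186 kN to N28, N9: 93 each.
    N28: 129+93 = 222 > 120
    N9: 104+93 = 197 > 90
  N21 sheds 158 kN to N9: 158 each.
    N9: 197+158 = 355 > 90
Round 5 — N28, N9 snap.
  N28 sheds 222 kN: no online neighbours, lost.
  N9 sheds 355 kN: no online neighbours, lost.
No further breaks.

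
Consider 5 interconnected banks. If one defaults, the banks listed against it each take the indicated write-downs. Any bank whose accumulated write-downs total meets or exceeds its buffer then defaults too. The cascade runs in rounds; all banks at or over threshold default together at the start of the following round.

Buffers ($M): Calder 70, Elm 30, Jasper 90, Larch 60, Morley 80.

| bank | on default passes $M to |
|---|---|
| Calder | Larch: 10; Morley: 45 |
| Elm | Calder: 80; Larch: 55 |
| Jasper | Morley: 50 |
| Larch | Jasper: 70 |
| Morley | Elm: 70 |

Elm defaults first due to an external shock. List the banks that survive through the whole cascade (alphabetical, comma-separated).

Jasper, Morley

Round 1 — Elm defaults (initial).
  Calder: +80 → 80 ≥ 70
  Larch: +55 → 55 < 60
Round 2 — Calder defaults.
  Larch: +10 → 65 ≥ 60
  Morley: +45 → 45 < 80
Round 3 — Larch defaults.
  Jasper: +70 → 70 < 90
No further defaults.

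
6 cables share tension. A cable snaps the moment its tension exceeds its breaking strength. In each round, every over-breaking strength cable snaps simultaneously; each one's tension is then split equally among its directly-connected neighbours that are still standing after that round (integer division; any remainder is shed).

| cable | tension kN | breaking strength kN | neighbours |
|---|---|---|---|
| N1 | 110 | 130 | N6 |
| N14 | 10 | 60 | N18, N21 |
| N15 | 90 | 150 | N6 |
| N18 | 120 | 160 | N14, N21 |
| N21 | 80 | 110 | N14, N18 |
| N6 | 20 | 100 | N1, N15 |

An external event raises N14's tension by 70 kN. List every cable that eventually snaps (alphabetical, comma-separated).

Round 1 — N14 at 80 > 60. N14 snaps.
  N14 sheds 80 kN to N18, N21: 40 each.
    N18: 120+40 = 160 ≤ 160
    N21: 80+40 = 120 > 110
Round 2 — N21 snaps.
  N21 sheds 120 kN to N18: 120 each.
    N18: 160+120 = 280 > 160
Round 3 — N18 snaps.
  N18 sheds 280 kN: no online neighbours, lost.
No further breaks.

N14, N18, N21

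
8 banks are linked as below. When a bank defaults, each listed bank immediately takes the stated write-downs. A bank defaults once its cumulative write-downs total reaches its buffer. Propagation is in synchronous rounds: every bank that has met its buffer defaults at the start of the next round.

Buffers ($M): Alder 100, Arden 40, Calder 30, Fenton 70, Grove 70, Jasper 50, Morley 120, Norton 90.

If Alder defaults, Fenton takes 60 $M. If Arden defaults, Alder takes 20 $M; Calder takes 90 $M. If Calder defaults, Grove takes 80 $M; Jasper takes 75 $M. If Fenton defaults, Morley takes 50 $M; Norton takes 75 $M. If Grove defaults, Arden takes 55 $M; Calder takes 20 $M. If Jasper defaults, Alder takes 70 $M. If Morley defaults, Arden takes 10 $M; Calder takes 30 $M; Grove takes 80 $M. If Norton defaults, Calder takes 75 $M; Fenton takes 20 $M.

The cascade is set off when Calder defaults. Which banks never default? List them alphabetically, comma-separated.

Alder, Fenton, Morley, Norton

Round 1 — Calder defaults (initial).
  Grove: +80 → 80 ≥ 70
  Jasper: +75 → 75 ≥ 50
Round 2 — Grove, Jasper default.
  Alder: +70 → 70 < 100
  Arden: +55 → 55 ≥ 40
Round 3 — Arden defaults.
  Alder: +20 → 90 < 100
No further defaults.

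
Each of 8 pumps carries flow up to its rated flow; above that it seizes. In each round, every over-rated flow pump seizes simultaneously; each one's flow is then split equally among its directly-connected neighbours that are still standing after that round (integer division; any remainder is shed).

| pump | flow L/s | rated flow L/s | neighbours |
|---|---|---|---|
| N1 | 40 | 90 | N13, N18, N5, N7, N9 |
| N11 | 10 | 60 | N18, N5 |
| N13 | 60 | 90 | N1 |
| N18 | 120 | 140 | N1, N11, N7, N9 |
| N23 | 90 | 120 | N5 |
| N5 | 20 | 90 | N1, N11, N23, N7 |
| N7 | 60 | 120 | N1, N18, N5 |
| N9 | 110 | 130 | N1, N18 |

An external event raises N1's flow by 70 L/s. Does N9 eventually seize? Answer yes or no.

yes

Round 1 — N1 at 110 > 90. N1 seizes.
  N1 sheds 110 L/s to N13, N18, N5, N7, N9: 22 each.
    N13: 60+22 = 82 ≤ 90
    N18: 120+22 = 142 > 140
    N5: 20+22 = 42 ≤ 90
    N7: 60+22 = 82 ≤ 120
    N9: 110+22 = 132 > 130
Round 2 — N18, N9 seize.
  N18 sheds 142 L/s to N11, N7: 71 each.
    N11: 10+71 = 81 > 60
    N7: 82+71 = 153 > 120
  N9 sheds 132 L/s: no online neighbours, lost.
Round 3 — N11, N7 seize.
  N11 sheds 81 L/s to N5: 81 each.
    N5: 42+81 = 123 > 90
  N7 sheds 153 L/s to N5: 153 each.
    N5: 123+153 = 276 > 90
Round 4 — N5 seizes.
  N5 sheds 276 L/s to N23: 276 each.
    N23: 90+276 = 366 > 120
Round 5 — N23 seizes.
  N23 sheds 366 L/s: no online neighbours, lost.
No further seizures.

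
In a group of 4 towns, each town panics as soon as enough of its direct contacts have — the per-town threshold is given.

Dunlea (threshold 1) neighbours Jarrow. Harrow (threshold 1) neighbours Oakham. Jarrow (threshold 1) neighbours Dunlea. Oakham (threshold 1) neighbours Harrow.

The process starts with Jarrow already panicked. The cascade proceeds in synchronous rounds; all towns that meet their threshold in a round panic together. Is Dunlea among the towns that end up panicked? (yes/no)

Round 1 — Jarrow panics (initial).
Round 2 — checking thresholds:
  Dunlea: 1 of 1 neighbours ≥ 1, panics.
Round 3 — no new panics; cascade stops.

yes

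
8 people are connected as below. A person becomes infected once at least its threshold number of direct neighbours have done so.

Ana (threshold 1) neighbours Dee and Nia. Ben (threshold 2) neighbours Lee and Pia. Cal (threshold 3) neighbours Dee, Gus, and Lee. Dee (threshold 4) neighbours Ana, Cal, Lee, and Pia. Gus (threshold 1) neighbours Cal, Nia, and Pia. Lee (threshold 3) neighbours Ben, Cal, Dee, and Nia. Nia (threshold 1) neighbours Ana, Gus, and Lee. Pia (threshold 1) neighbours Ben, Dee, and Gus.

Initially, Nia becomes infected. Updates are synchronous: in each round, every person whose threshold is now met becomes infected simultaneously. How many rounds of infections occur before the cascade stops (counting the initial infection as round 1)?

Round 1 — Nia becomes infected (initial).
Round 2 — checking thresholds:
  Ana: 1 of 2 neighbours ≥ 1, becomes infected.
  Gus: 1 of 3 neighbours ≥ 1, becomes infected.
  Lee: 1 of 4 neighbours < 3, not yet.
Round 3 — checking thresholds:
  Cal: 1 of 3 neighbours < 3, not yet.
  Dee: 1 of 4 neighbours < 4, not yet.
  Lee: 1 of 4 neighbours < 3, not yet.
  Pia: 1 of 3 neighbours ≥ 1, becomes infected.
Round 4 — no new infections; cascade stops.

3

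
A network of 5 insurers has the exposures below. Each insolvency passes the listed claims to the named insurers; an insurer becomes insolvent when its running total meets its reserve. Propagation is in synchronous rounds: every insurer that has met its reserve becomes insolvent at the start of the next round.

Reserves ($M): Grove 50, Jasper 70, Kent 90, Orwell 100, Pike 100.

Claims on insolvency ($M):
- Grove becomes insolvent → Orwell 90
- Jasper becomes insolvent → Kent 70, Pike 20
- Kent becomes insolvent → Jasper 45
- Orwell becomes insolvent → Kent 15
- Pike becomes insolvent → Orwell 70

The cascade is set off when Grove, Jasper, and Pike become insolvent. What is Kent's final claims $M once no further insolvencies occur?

85

Round 1 — Grove, Jasper, Pike become insolvent (initial).
  Kent: +70 → 70 < 90
  Orwell: +90+70 → 160 ≥ 100
Round 2 — Orwell becomes insolvent.
  Kent: +15 → 85 < 90
No further insolvencies.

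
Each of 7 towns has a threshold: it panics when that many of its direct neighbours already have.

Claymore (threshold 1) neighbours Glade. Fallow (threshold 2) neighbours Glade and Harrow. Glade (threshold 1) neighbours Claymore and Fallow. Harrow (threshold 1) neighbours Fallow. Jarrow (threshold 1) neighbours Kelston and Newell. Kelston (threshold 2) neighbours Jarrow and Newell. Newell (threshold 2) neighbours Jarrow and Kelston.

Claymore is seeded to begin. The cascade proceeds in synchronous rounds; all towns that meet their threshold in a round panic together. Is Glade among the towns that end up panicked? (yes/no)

yes

Round 1 — Claymore panics (initial).
Round 2 — checking thresholds:
  Glade: 1 of 2 neighbours ≥ 1, panics.
Round 3 — no new panics; cascade stops.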